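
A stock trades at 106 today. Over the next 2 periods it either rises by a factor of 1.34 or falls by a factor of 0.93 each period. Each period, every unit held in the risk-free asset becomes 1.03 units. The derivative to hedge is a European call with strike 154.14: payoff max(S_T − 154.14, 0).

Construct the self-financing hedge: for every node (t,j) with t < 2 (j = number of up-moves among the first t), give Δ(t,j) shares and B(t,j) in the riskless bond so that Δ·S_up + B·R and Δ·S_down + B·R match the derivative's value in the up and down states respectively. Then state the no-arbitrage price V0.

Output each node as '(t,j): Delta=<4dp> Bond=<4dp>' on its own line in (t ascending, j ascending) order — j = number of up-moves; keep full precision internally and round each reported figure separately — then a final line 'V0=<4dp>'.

No-arbitrage ⇒ martingale measure with p* = (R−d)/(u−d) = 0.2439.
Terminal values V(2,·): V(2,0)=0.0000, V(2,1)=0.0000, V(2,2)=36.1936
  t=1,j=0: stock 98.5800 → up 132.0972 (V=0.0000), down 91.6794 (V=0.0000). Price 0.0000; hedge Δ=0.0000, bond B=0.0000.
  t=1,j=1: stock 142.0400 → up 190.3336 (V=36.1936), down 132.0972 (V=0.0000). Price 8.5706; hedge Δ=0.6215, bond B=-79.7065.
  t=0,j=0: stock 106.0000 → up 142.0400 (V=8.5706), down 98.5800 (V=0.0000). Price 2.0295; hedge Δ=0.1972, bond B=-18.8744.
Check: Δ(0,0)·S0 + B(0,0) = 2.0295 = V0.

(0,0): Delta=0.1972 Bond=-18.8744
(1,0): Delta=0.0000 Bond=0.0000
(1,1): Delta=0.6215 Bond=-79.7065
V0=2.0295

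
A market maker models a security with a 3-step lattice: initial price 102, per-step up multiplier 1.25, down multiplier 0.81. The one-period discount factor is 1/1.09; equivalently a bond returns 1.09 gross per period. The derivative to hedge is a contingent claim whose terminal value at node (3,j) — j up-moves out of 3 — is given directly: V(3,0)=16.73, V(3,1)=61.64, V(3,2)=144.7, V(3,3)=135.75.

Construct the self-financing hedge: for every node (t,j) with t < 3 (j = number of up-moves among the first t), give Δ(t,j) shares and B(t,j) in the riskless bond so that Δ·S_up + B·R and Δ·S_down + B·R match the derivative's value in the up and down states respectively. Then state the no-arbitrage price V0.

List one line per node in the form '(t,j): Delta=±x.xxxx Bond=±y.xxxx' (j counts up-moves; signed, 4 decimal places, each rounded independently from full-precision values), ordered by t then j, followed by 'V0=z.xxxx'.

Risk-neutral probability p* = (R−d)/(u−d) = (1.09−0.81)/(1.25−0.81) = 0.6364.
At expiry t=3: V(3,0)=16.7300, V(3,1)=61.6400, V(3,2)=144.7000, V(3,3)=135.7500
(2,0): S=66.9222. Δ = (V_up−V_dn)/(S_up−S_dn) = (61.6400−16.7300)/(83.6528−54.2070) = 1.5252. V = [p*·61.6400 + (1−p*)·16.7300]/1.09 = 41.5680. B = V − Δ·S = -60.5002.
(2,1): S=103.2750. Δ = (V_up−V_dn)/(S_up−S_dn) = (144.7000−61.6400)/(129.0938−83.6528) = 1.8279. V = [p*·144.7000 + (1−p*)·61.6400]/1.09 = 105.0425. B = V − Δ·S = -83.7302.
(2,2): S=159.3750. Δ = (V_up−V_dn)/(S_up−S_dn) = (135.7500−144.7000)/(199.2188−129.0938) = -0.1276. V = [p*·135.7500 + (1−p*)·144.7000]/1.09 = 127.5271. B = V − Δ·S = 147.8680.
(1,0): S=82.6200. Δ = (V_up−V_dn)/(S_up−S_dn) = (105.0425−41.5680)/(103.2750−66.9222) = 1.7461. V = [p*·105.0425 + (1−p*)·41.5680]/1.09 = 75.1935. B = V − Δ·S = -69.0669.
(1,1): S=127.5000. Δ = (V_up−V_dn)/(S_up−S_dn) = (127.5271−105.0425)/(159.3750−103.2750) = 0.4008. V = [p*·127.5271 + (1−p*)·105.0425]/1.09 = 109.4962. B = V − Δ·S = 58.3949.
(0,0): S=102.0000. Δ = (V_up−V_dn)/(S_up−S_dn) = (109.4962−75.1935)/(127.5000−82.6200) = 0.7643. V = [p*·109.4962 + (1−p*)·75.1935]/1.09 = 89.0115. B = V − Δ·S = 11.0506.
Self-financing check: at every node Δ·S+B equals the discounted successor values.

(0,0): Delta=0.7643 Bond=11.0506
(1,0): Delta=1.7461 Bond=-69.0669
(1,1): Delta=0.4008 Bond=58.3949
(2,0): Delta=1.5252 Bond=-60.5002
(2,1): Delta=1.8279 Bond=-83.7302
(2,2): Delta=-0.1276 Bond=147.8680
V0=89.0115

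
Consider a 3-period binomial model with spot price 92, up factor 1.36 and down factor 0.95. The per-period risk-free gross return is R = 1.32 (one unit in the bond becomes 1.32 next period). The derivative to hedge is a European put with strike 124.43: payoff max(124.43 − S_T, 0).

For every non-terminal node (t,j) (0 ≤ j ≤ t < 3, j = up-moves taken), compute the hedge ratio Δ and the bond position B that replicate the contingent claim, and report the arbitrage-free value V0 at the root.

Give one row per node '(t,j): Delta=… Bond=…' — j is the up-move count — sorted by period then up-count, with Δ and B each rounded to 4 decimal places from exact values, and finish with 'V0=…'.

Since d<R<u, set p* = (R−d)/(u−d) = 0.9024; price each node as the discounted p*-expectation of its children.
At expiry t=3: V(3,0)=45.5515, V(3,1)=11.5092, V(3,2)=0.0000, V(3,3)=0.0000
Node (2,0) S=83.0300: V=(p*·11.5092+(1−p*)·45.5515)/1.32=11.2352; Δ=(11.5092−45.5515)/(112.9208−78.8785)=-1.0000; B=V−Δ·S=94.2652
Node (2,1) S=118.8640: V=(p*·0.0000+(1−p*)·11.5092)/1.32=0.8506; Δ=(0.0000−11.5092)/(161.6550−112.9208)=-0.2362; B=V−Δ·S=28.9219
Node (2,2) S=170.1632: V=(p*·0.0000+(1−p*)·0.0000)/1.32=0.0000; Δ=(0.0000−0.0000)/(231.4220−161.6550)=0.0000; B=V−Δ·S=0.0000
Node (1,0) S=87.4000: V=(p*·0.8506+(1−p*)·11.2352)/1.32=1.4119; Δ=(0.8506−11.2352)/(118.8640−83.0300)=-0.2898; B=V−Δ·S=26.7400
Node (1,1) S=125.1200: V=(p*·0.0000+(1−p*)·0.8506)/1.32=0.0629; Δ=(0.0000−0.8506)/(170.1632−118.8640)=-0.0166; B=V−Δ·S=2.1376
Node (0,0) S=92.0000: V=(p*·0.0629+(1−p*)·1.4119)/1.32=0.1473; Δ=(0.0629−1.4119)/(125.1200−87.4000)=-0.0358; B=V−Δ·S=3.4378
Self-financing check: at every node Δ·S+B equals the discounted successor values.

(0,0): Delta=-0.0358 Bond=3.4378
(1,0): Delta=-0.2898 Bond=26.7400
(1,1): Delta=-0.0166 Bond=2.1376
(2,0): Delta=-1.0000 Bond=94.2652
(2,1): Delta=-0.2362 Bond=28.9219
(2,2): Delta=0.0000 Bond=0.0000
V0=0.1473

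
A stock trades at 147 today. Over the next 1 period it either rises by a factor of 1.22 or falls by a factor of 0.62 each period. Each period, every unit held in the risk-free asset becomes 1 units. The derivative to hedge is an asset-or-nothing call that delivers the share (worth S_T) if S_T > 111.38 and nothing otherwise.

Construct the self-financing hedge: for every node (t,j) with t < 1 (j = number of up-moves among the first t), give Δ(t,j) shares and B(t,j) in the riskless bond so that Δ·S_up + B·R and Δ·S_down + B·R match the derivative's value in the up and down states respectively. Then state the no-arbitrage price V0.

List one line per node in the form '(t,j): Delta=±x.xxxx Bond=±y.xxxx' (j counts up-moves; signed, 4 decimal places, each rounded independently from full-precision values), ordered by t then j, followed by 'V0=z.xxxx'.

(0,0): Delta=2.0333 Bond=-185.3180
V0=113.5820

Under the risk-neutral measure, an up-move has probability p* = (R−d)/(u−d) = 0.6333 and values discount at R = 1.
Payoff layer (t=1): V(1,0)=0.0000, V(1,1)=179.3400
(0,0): S=147.0000. Δ = (V_up−V_dn)/(S_up−S_dn) = (179.3400−0.0000)/(179.3400−91.1400) = 2.0333. V = [p*·179.3400 + (1−p*)·0.0000]/1 = 113.5820. B = V − Δ·S = -185.3180.
Each (Δ,B) replicates both successor values, so the strategy is self-financing and V0 is arbitrage-free.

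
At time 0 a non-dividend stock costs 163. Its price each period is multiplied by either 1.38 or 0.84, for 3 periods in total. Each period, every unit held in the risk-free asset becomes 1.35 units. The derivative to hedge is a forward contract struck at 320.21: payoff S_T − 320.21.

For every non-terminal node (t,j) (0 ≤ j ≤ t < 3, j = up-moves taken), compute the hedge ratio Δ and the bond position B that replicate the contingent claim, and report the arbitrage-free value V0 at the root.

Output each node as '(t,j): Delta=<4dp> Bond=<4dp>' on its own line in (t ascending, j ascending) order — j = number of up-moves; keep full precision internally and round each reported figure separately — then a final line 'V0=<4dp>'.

The replicating-portfolio and risk-neutral prices coincide; use p* = (1.35−0.84)/(1.38−0.84) = 0.9444 for the latter.
At expiry t=3: V(3,0)=-223.5992, V(3,1)=-161.4923, V(3,2)=-59.4596, V(3,3)=108.1657
(2,0): S=115.0128. Δ = (V_up−V_dn)/(S_up−S_dn) = (-161.4923−-223.5992)/(158.7177−96.6108) = 1.0000. V = [p*·-161.4923 + (1−p*)·-223.5992]/1.35 = -122.1798. B = V − Δ·S = -237.1926.
(2,1): S=188.9496. Δ = (V_up−V_dn)/(S_up−S_dn) = (-59.4596−-161.4923)/(260.7504−158.7177) = 1.0000. V = [p*·-59.4596 + (1−p*)·-161.4923]/1.35 = -48.2430. B = V − Δ·S = -237.1926.
(2,2): S=310.4172. Δ = (V_up−V_dn)/(S_up−S_dn) = (108.1657−-59.4596)/(428.3757−260.7504) = 1.0000. V = [p*·108.1657 + (1−p*)·-59.4596]/1.35 = 73.2246. B = V − Δ·S = -237.1926.
(1,0): S=136.9200. Δ = (V_up−V_dn)/(S_up−S_dn) = (-48.2430−-122.1798)/(188.9496−115.0128) = 1.0000. V = [p*·-48.2430 + (1−p*)·-122.1798]/1.35 = -38.7782. B = V − Δ·S = -175.6982.
(1,1): S=224.9400. Δ = (V_up−V_dn)/(S_up−S_dn) = (73.2246−-48.2430)/(310.4172−188.9496) = 1.0000. V = [p*·73.2246 + (1−p*)·-48.2430]/1.35 = 49.2418. B = V − Δ·S = -175.6982.
(0,0): S=163.0000. Δ = (V_up−V_dn)/(S_up−S_dn) = (49.2418−-38.7782)/(224.9400−136.9200) = 1.0000. V = [p*·49.2418 + (1−p*)·-38.7782]/1.35 = 32.8532. B = V − Δ·S = -130.1468.
Root portfolio cost Δ·163+B reproduces V0=32.8532.

(0,0): Delta=1.0000 Bond=-130.1468
(1,0): Delta=1.0000 Bond=-175.6982
(1,1): Delta=1.0000 Bond=-175.6982
(2,0): Delta=1.0000 Bond=-237.1926
(2,1): Delta=1.0000 Bond=-237.1926
(2,2): Delta=1.0000 Bond=-237.1926
V0=32.8532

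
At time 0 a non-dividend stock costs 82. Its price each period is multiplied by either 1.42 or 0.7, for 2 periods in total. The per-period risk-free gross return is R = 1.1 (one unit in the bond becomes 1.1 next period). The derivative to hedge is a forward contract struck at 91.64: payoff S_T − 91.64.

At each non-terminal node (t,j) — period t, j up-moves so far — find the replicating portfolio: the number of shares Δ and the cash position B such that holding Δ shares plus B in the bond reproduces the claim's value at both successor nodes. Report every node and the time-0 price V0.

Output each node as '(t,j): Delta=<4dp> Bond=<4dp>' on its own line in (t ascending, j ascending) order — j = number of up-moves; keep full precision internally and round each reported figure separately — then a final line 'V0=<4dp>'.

Risk-neutral probability p* = (R−d)/(u−d) = (1.1−0.7)/(1.42−0.7) = 0.5556.
At expiry t=2: V(2,0)=-51.4600, V(2,1)=-10.1320, V(2,2)=73.7048
Node (1,0) S=57.4000: V=(p*·-10.1320+(1−p*)·-51.4600)/1.1=-25.9091; Δ=(-10.1320−-51.4600)/(81.5080−40.1800)=1.0000; B=V−Δ·S=-83.3091
Node (1,1) S=116.4400: V=(p*·73.7048+(1−p*)·-10.1320)/1.1=33.1309; Δ=(73.7048−-10.1320)/(165.3448−81.5080)=1.0000; B=V−Δ·S=-83.3091
Node (0,0) S=82.0000: V=(p*·33.1309+(1−p*)·-25.9091)/1.1=6.2645; Δ=(33.1309−-25.9091)/(116.4400−57.4000)=1.0000; B=V−Δ·S=-75.7355
The time-0 hedge costs 6.2645, which is the no-arbitrage price.

(0,0): Delta=1.0000 Bond=-75.7355
(1,0): Delta=1.0000 Bond=-83.3091
(1,1): Delta=1.0000 Bond=-83.3091
V0=6.2645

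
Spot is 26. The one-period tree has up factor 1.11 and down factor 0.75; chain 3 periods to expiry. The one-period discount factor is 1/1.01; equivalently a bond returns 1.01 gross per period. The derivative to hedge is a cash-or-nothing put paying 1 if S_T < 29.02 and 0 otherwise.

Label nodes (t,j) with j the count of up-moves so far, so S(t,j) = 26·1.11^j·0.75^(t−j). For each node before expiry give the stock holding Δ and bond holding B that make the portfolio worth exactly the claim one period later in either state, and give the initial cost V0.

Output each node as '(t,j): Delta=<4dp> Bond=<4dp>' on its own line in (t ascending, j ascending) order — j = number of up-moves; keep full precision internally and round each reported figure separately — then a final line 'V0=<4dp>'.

(0,0): Delta=-0.0546 Bond=2.0253
(1,0): Delta=0.0000 Bond=0.9803
(1,1): Delta=-0.0688 Bond=2.4553
(2,0): Delta=0.0000 Bond=0.9901
(2,1): Delta=0.0000 Bond=0.9901
(2,2): Delta=-0.0867 Bond=3.0528
V0=0.6050

No-arbitrage ⇒ martingale measure with p* = (R−d)/(u−d) = 0.7222.
Terminal values V(3,·): V(3,0)=1.0000, V(3,1)=1.0000, V(3,2)=1.0000, V(3,3)=0.0000
(2,0): S=14.6250. Δ = (V_up−V_dn)/(S_up−S_dn) = (1.0000−1.0000)/(16.2338−10.9688) = 0.0000. V = [p*·1.0000 + (1−p*)·1.0000]/1.01 = 0.9901. B = V − Δ·S = 0.9901.
(2,1): S=21.6450. Δ = (V_up−V_dn)/(S_up−S_dn) = (1.0000−1.0000)/(24.0260−16.2338) = 0.0000. V = [p*·1.0000 + (1−p*)·1.0000]/1.01 = 0.9901. B = V − Δ·S = 0.9901.
(2,2): S=32.0346. Δ = (V_up−V_dn)/(S_up−S_dn) = (0.0000−1.0000)/(35.5584−24.0260) = -0.0867. V = [p*·0.0000 + (1−p*)·1.0000]/1.01 = 0.2750. B = V − Δ·S = 3.0528.
(1,0): S=19.5000. Δ = (V_up−V_dn)/(S_up−S_dn) = (0.9901−0.9901)/(21.6450−14.6250) = 0.0000. V = [p*·0.9901 + (1−p*)·0.9901]/1.01 = 0.9803. B = V − Δ·S = 0.9803.
(1,1): S=28.8600. Δ = (V_up−V_dn)/(S_up−S_dn) = (0.2750−0.9901)/(32.0346−21.6450) = -0.0688. V = [p*·0.2750 + (1−p*)·0.9901]/1.01 = 0.4690. B = V − Δ·S = 2.4553.
(0,0): S=26.0000. Δ = (V_up−V_dn)/(S_up−S_dn) = (0.4690−0.9803)/(28.8600−19.5000) = -0.0546. V = [p*·0.4690 + (1−p*)·0.9803]/1.01 = 0.6050. B = V − Δ·S = 2.0253.
Check: Δ(0,0)·S0 + B(0,0) = 0.6050 = V0.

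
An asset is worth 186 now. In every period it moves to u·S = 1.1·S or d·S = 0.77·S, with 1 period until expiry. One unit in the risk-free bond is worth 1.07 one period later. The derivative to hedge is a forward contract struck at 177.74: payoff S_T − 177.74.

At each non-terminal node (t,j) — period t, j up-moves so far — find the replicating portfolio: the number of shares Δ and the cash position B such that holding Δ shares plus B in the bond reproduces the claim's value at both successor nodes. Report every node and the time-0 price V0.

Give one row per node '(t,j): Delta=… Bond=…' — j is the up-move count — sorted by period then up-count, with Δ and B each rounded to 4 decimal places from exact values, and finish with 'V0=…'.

The replicating-portfolio and risk-neutral prices coincide; use p* = (1.07−0.77)/(1.1−0.77) = 0.9091 for the latter.
Payoff layer (t=1): V(1,0)=-34.5200, V(1,1)=26.8600
  t=0,j=0: stock 186.0000 → up 204.6000 (V=26.8600), down 143.2200 (V=-34.5200). Price 19.8879; hedge Δ=1.0000, bond B=-166.1121.
Root portfolio cost Δ·186+B reproduces V0=19.8879.

(0,0): Delta=1.0000 Bond=-166.1121
V0=19.8879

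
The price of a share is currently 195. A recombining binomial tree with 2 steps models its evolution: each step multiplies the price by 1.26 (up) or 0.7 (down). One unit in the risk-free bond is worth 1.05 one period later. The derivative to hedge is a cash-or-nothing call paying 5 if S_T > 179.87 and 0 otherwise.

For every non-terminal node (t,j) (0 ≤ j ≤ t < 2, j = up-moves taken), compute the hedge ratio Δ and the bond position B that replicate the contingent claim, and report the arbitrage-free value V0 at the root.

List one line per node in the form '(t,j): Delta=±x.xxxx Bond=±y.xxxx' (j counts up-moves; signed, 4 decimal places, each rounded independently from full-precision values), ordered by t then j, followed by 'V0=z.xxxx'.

No-arbitrage ⇒ martingale measure with p* = (R−d)/(u−d) = 0.6250.
Terminal payoffs: V(2,0)=0.0000, V(2,1)=0.0000, V(2,2)=5.0000
(1,0): S=136.5000. Δ = (V_up−V_dn)/(S_up−S_dn) = (0.0000−0.0000)/(171.9900−95.5500) = 0.0000. V = [p*·0.0000 + (1−p*)·0.0000]/1.05 = 0.0000. B = V − Δ·S = 0.0000.
(1,1): S=245.7000. Δ = (V_up−V_dn)/(S_up−S_dn) = (5.0000−0.0000)/(309.5820−171.9900) = 0.0363. V = [p*·5.0000 + (1−p*)·0.0000]/1.05 = 2.9762. B = V − Δ·S = -5.9524.
(0,0): S=195.0000. Δ = (V_up−V_dn)/(S_up−S_dn) = (2.9762−0.0000)/(245.7000−136.5000) = 0.0273. V = [p*·2.9762 + (1−p*)·0.0000]/1.05 = 1.7715. B = V − Δ·S = -3.5431.
Check: Δ(0,0)·S0 + B(0,0) = 1.7715 = V0.

(0,0): Delta=0.0273 Bond=-3.5431
(1,0): Delta=0.0000 Bond=0.0000
(1,1): Delta=0.0363 Bond=-5.9524
V0=1.7715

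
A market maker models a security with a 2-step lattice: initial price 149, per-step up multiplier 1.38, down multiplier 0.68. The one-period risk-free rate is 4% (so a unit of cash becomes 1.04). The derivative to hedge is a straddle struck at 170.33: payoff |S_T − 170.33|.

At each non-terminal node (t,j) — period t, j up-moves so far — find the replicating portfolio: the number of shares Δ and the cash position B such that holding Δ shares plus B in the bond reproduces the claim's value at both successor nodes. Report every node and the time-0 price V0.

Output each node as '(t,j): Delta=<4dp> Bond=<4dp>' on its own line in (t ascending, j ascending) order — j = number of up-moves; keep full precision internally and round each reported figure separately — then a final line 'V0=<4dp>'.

Risk-neutral probability p* = (R−d)/(u−d) = (1.04−0.68)/(1.38−0.68) = 0.5143.
Terminal payoffs: V(2,0)=101.4324, V(2,1)=30.5084, V(2,2)=113.4256
  t=1,j=0: stock 101.3200 → up 139.8216 (V=30.5084), down 68.8976 (V=101.4324). Price 62.4588; hedge Δ=-1.0000, bond B=163.7788.
  t=1,j=1: stock 205.6200 → up 283.7556 (V=113.4256), down 139.8216 (V=30.5084). Price 70.3380; hedge Δ=0.5761, bond B=-48.1151.
  t=0,j=0: stock 149.0000 → up 205.6200 (V=70.3380), down 101.3200 (V=62.4588). Price 63.9529; hedge Δ=0.0755, bond B=52.6969.
The time-0 hedge costs 63.9529, which is the no-arbitrage price.

(0,0): Delta=0.0755 Bond=52.6969
(1,0): Delta=-1.0000 Bond=163.7788
(1,1): Delta=0.5761 Bond=-48.1151
V0=63.9529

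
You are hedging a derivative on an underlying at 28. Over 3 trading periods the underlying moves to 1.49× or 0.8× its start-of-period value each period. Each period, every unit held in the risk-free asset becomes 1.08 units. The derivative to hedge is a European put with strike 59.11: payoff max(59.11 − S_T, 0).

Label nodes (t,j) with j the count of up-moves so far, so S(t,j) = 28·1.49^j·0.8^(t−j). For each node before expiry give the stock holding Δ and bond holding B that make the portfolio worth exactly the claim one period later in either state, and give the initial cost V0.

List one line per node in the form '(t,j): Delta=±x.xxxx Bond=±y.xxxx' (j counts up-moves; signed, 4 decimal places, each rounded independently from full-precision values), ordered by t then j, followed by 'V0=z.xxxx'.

(0,0): Delta=-0.7551 Bond=41.8442
(1,0): Delta=-1.0000 Bond=50.6773
(1,1): Delta=-0.5626 Bond=37.1594
(2,0): Delta=-1.0000 Bond=54.7315
(2,1): Delta=-1.0000 Bond=54.7315
(2,2): Delta=-0.2187 Bond=18.7545
V0=20.7011

Under the risk-neutral measure, an up-move has probability p* = (R−d)/(u−d) = 0.4058 and values discount at R = 1.08.
Terminal payoffs: V(3,0)=44.7740, V(3,1)=32.4092, V(3,2)=9.3798, V(3,3)=0.0000
(2,0): S=17.9200. Δ = (V_up−V_dn)/(S_up−S_dn) = (32.4092−44.7740)/(26.7008−14.3360) = -1.0000. V = [p*·32.4092 + (1−p*)·44.7740]/1.08 = 36.8115. B = V − Δ·S = 54.7315.
(2,1): S=33.3760. Δ = (V_up−V_dn)/(S_up−S_dn) = (9.3798−32.4092)/(49.7302−26.7008) = -1.0000. V = [p*·9.3798 + (1−p*)·32.4092]/1.08 = 21.3555. B = V − Δ·S = 54.7315.
(2,2): S=62.1628. Δ = (V_up−V_dn)/(S_up−S_dn) = (0.0000−9.3798)/(92.6226−49.7302) = -0.2187. V = [p*·0.0000 + (1−p*)·9.3798]/1.08 = 5.1606. B = V − Δ·S = 18.7545.
(1,0): S=22.4000. Δ = (V_up−V_dn)/(S_up−S_dn) = (21.3555−36.8115)/(33.3760−17.9200) = -1.0000. V = [p*·21.3555 + (1−p*)·36.8115]/1.08 = 28.2773. B = V − Δ·S = 50.6773.
(1,1): S=41.7200. Δ = (V_up−V_dn)/(S_up−S_dn) = (5.1606−21.3555)/(62.1628−33.3760) = -0.5626. V = [p*·5.1606 + (1−p*)·21.3555]/1.08 = 13.6886. B = V − Δ·S = 37.1594.
(0,0): S=28.0000. Δ = (V_up−V_dn)/(S_up−S_dn) = (13.6886−28.2773)/(41.7200−22.4000) = -0.7551. V = [p*·13.6886 + (1−p*)·28.2773]/1.08 = 20.7011. B = V − Δ·S = 41.8442.
Each (Δ,B) replicates both successor values, so the strategy is self-financing and V0 is arbitrage-free.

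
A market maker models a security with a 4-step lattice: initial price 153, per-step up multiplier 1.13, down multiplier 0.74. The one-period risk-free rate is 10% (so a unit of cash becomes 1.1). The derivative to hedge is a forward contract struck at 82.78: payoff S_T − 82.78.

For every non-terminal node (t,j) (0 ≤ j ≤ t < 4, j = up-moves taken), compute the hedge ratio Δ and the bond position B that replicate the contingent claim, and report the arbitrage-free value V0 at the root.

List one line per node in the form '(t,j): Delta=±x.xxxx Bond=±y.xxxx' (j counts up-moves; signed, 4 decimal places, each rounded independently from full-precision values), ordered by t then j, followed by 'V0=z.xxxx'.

(0,0): Delta=1.0000 Bond=-56.5399
(1,0): Delta=1.0000 Bond=-62.1938
(1,1): Delta=1.0000 Bond=-62.1938
(2,0): Delta=1.0000 Bond=-68.4132
(2,1): Delta=1.0000 Bond=-68.4132
(2,2): Delta=1.0000 Bond=-68.4132
(3,0): Delta=1.0000 Bond=-75.2545
(3,1): Delta=1.0000 Bond=-75.2545
(3,2): Delta=1.0000 Bond=-75.2545
(3,3): Delta=1.0000 Bond=-75.2545
V0=96.4601

Since d<R<u, set p* = (R−d)/(u−d) = 0.9231; price each node as the discounted p*-expectation of its children.
Terminal payoffs: V(4,0)=-36.9005, V(4,1)=-12.7208, V(4,2)=24.2023, V(4,3)=80.5848, V(4,4)=166.6825
Node (3,0) S=61.9993: V=(p*·-12.7208+(1−p*)·-36.9005)/1.1=-13.2553; Δ=(-12.7208−-36.9005)/(70.0592−45.8795)=1.0000; B=V−Δ·S=-75.2545
Node (3,1) S=94.6746: V=(p*·24.2023+(1−p*)·-12.7208)/1.1=19.4200; Δ=(24.2023−-12.7208)/(106.9823−70.0592)=1.0000; B=V−Δ·S=-75.2545
Node (3,2) S=144.5706: V=(p*·80.5848+(1−p*)·24.2023)/1.1=69.3161; Δ=(80.5848−24.2023)/(163.3648−106.9823)=1.0000; B=V−Δ·S=-75.2545
Node (3,3) S=220.7632: V=(p*·166.6825+(1−p*)·80.5848)/1.1=145.5087; Δ=(166.6825−80.5848)/(249.4625−163.3648)=1.0000; B=V−Δ·S=-75.2545
Node (2,0) S=83.7828: V=(p*·19.4200+(1−p*)·-13.2553)/1.1=15.3696; Δ=(19.4200−-13.2553)/(94.6746−61.9993)=1.0000; B=V−Δ·S=-68.4132
Node (2,1) S=127.9386: V=(p*·69.3161+(1−p*)·19.4200)/1.1=59.5254; Δ=(69.3161−19.4200)/(144.5706−94.6746)=1.0000; B=V−Δ·S=-68.4132
Node (2,2) S=195.3657: V=(p*·145.5087+(1−p*)·69.3161)/1.1=126.9525; Δ=(145.5087−69.3161)/(220.7632−144.5706)=1.0000; B=V−Δ·S=-68.4132
Node (1,0) S=113.2200: V=(p*·59.5254+(1−p*)·15.3696)/1.1=51.0262; Δ=(59.5254−15.3696)/(127.9386−83.7828)=1.0000; B=V−Δ·S=-62.1938
Node (1,1) S=172.8900: V=(p*·126.9525+(1−p*)·59.5254)/1.1=110.6962; Δ=(126.9525−59.5254)/(195.3657−127.9386)=1.0000; B=V−Δ·S=-62.1938
Node (0,0) S=153.0000: V=(p*·110.6962+(1−p*)·51.0262)/1.1=96.4601; Δ=(110.6962−51.0262)/(172.8900−113.2200)=1.0000; B=V−Δ·S=-56.5399
The time-0 hedge costs 96.4601, which is the no-arbitrage price.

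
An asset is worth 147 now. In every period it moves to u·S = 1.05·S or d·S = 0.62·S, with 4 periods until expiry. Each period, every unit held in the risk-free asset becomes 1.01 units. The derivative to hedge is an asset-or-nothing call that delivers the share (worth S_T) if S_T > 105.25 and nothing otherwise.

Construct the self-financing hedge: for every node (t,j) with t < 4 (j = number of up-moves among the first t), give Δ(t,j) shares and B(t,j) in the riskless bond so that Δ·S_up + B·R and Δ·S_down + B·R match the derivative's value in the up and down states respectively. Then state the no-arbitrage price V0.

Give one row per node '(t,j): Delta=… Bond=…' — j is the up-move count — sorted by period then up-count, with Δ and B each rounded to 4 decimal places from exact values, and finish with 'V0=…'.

(0,0): Delta=1.2102 Bond=-33.5598
(1,0): Delta=2.1709 Bond=-121.4586
(1,1): Delta=1.1520 Bond=-24.9146
(2,0): Delta=0.0000 Bond=0.0000
(2,1): Delta=2.3024 Bond=-135.2551
(2,2): Delta=1.0823 Bond=-13.8723
(3,0): Delta=0.0000 Bond=0.0000
(3,1): Delta=0.0000 Bond=0.0000
(3,2): Delta=2.4419 Bond=-150.6187
(3,3): Delta=1.0000 Bond=0.0000
V0=144.3383

The replicating-portfolio and risk-neutral prices coincide; use p* = (1.01−0.62)/(1.05−0.62) = 0.9070 for the latter.
Terminal values V(4,·): V(4,0)=0.0000, V(4,1)=0.0000, V(4,2)=0.0000, V(4,3)=105.5059, V(4,4)=178.6794
(3,0): S=35.0342. Δ = (V_up−V_dn)/(S_up−S_dn) = (0.0000−0.0000)/(36.7859−21.7212) = 0.0000. V = [p*·0.0000 + (1−p*)·0.0000]/1.01 = 0.0000. B = V − Δ·S = 0.0000.
(3,1): S=59.3321. Δ = (V_up−V_dn)/(S_up−S_dn) = (0.0000−0.0000)/(62.2987−36.7859) = 0.0000. V = [p*·0.0000 + (1−p*)·0.0000]/1.01 = 0.0000. B = V − Δ·S = 0.0000.
(3,2): S=100.4818. Δ = (V_up−V_dn)/(S_up−S_dn) = (105.5059−0.0000)/(105.5059−62.2987) = 2.4419. V = [p*·105.5059 + (1−p*)·0.0000]/1.01 = 94.7440. B = V − Δ·S = -150.6187.
(3,3): S=170.1709. Δ = (V_up−V_dn)/(S_up−S_dn) = (178.6794−105.5059)/(178.6794−105.5059) = 1.0000. V = [p*·178.6794 + (1−p*)·105.5059]/1.01 = 170.1709. B = V − Δ·S = 0.0000.
(2,0): S=56.5068. Δ = (V_up−V_dn)/(S_up−S_dn) = (0.0000−0.0000)/(59.3321−35.0342) = 0.0000. V = [p*·0.0000 + (1−p*)·0.0000]/1.01 = 0.0000. B = V − Δ·S = 0.0000.
(2,1): S=95.6970. Δ = (V_up−V_dn)/(S_up−S_dn) = (94.7440−0.0000)/(100.4819−59.3321) = 2.3024. V = [p*·94.7440 + (1−p*)·0.0000]/1.01 = 85.0798. B = V − Δ·S = -135.2551.
(2,2): S=162.0675. Δ = (V_up−V_dn)/(S_up−S_dn) = (170.1709−94.7440)/(170.1709−100.4818) = 1.0823. V = [p*·170.1709 + (1−p*)·94.7440]/1.01 = 161.5390. B = V − Δ·S = -13.8723.
(1,0): S=91.1400. Δ = (V_up−V_dn)/(S_up−S_dn) = (85.0798−0.0000)/(95.6970−56.5068) = 2.1709. V = [p*·85.0798 + (1−p*)·0.0000]/1.01 = 76.4014. B = V − Δ·S = -121.4586.
(1,1): S=154.3500. Δ = (V_up−V_dn)/(S_up−S_dn) = (161.5390−85.0798)/(162.0675−95.6970) = 1.1520. V = [p*·161.5390 + (1−p*)·85.0798]/1.01 = 152.8976. B = V − Δ·S = -24.9146.
(0,0): S=147.0000. Δ = (V_up−V_dn)/(S_up−S_dn) = (152.8976−76.4014)/(154.3500−91.1400) = 1.2102. V = [p*·152.8976 + (1−p*)·76.4014]/1.01 = 144.3383. B = V − Δ·S = -33.5598.
The time-0 hedge costs 144.3383, which is the no-arbitrage price.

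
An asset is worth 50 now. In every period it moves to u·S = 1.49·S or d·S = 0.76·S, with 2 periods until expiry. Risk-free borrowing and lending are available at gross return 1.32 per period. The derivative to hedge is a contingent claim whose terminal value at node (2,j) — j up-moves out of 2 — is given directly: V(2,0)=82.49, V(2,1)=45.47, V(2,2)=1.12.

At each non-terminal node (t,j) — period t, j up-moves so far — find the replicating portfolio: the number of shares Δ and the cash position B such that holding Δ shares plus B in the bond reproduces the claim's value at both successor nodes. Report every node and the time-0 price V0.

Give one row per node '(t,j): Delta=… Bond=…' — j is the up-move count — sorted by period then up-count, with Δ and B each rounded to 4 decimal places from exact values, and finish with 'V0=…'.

(0,0): Delta=-0.8851 Bond=56.5235
(1,0): Delta=-1.3345 Bond=91.6904
(1,1): Delta=-0.8155 Bond=69.4262
V0=12.2697

Risk-neutral probability p* = (R−d)/(u−d) = (1.32−0.76)/(1.49−0.76) = 0.7671.
Payoff layer (t=2): V(2,0)=82.4900, V(2,1)=45.4700, V(2,2)=1.1200
  t=1,j=0: stock 38.0000 → up 56.6200 (V=45.4700), down 28.8800 (V=82.4900). Price 40.9781; hedge Δ=-1.3345, bond B=91.6904.
  t=1,j=1: stock 74.5000 → up 111.0050 (V=1.1200), down 56.6200 (V=45.4700). Price 8.6728; hedge Δ=-0.8155, bond B=69.4262.
  t=0,j=0: stock 50.0000 → up 74.5000 (V=8.6728), down 38.0000 (V=40.9781). Price 12.2697; hedge Δ=-0.8851, bond B=56.5235.
The time-0 hedge costs 12.2697, which is the no-arbitrage price.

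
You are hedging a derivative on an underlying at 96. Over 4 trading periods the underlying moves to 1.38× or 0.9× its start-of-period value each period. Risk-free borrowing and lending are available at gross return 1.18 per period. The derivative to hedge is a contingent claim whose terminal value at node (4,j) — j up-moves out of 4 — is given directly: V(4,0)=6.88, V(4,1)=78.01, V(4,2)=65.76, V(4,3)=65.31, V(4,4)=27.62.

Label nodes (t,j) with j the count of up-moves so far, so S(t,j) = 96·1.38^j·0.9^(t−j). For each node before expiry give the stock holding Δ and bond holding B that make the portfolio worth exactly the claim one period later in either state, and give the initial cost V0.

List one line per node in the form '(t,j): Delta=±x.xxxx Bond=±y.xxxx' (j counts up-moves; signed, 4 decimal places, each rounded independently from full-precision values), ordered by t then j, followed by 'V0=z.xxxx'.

(0,0): Delta=-0.0825 Bond=39.6385
(1,0): Delta=0.1081 Bond=30.3042
(1,1): Delta=-0.1713 Bond=58.5371
(2,0): Delta=0.5107 Bond=4.4532
(2,1): Delta=-0.0795 Bond=58.1203
(2,2): Delta=-0.2141 Bond=76.8978
(3,0): Delta=2.1174 Bond=-107.1939
(3,1): Delta=-0.2378 Bond=85.5752
(3,2): Delta=-0.0057 Bond=56.4439
(3,3): Delta=-0.3112 Bond=115.2362
V0=31.7148

Since d<R<u, set p* = (R−d)/(u−d) = 0.5833; price each node as the discounted p*-expectation of its children.
Payoff layer (t=4): V(4,0)=6.8800, V(4,1)=78.0100, V(4,2)=65.7600, V(4,3)=65.3100, V(4,4)=27.6200
  t=3,j=0: stock 69.9840 → up 96.5779 (V=78.0100), down 62.9856 (V=6.8800). Price 40.9936; hedge Δ=2.1174, bond B=-107.1939.
  t=3,j=1: stock 107.3088 → up 148.0861 (V=65.7600), down 96.5779 (V=78.0100). Price 60.0544; hedge Δ=-0.2378, bond B=85.5752.
  t=3,j=2: stock 164.5402 → up 227.0654 (V=65.3100), down 148.0861 (V=65.7600). Price 55.5064; hedge Δ=-0.0057, bond B=56.4439.
  t=3,j=3: stock 252.2949 → up 348.1670 (V=27.6200), down 227.0654 (V=65.3100). Price 36.7154; hedge Δ=-0.3112, bond B=115.2362.
  t=2,j=0: stock 77.7600 → up 107.3088 (V=60.0544), down 69.9840 (V=40.9936). Price 44.1631; hedge Δ=0.5107, bond B=4.4532.
  t=2,j=1: stock 119.2320 → up 164.5402 (V=55.5064), down 107.3088 (V=60.0544). Price 48.6452; hedge Δ=-0.0795, bond B=58.1203.
  t=2,j=2: stock 182.8224 → up 252.2949 (V=36.7154), down 164.5402 (V=55.5064). Price 37.7500; hedge Δ=-0.2141, bond B=76.8978.
  t=1,j=0: stock 86.4000 → up 119.2320 (V=48.6452), down 77.7600 (V=44.1631). Price 39.6421; hedge Δ=0.1081, bond B=30.3042.
  t=1,j=1: stock 132.4800 → up 182.8224 (V=37.7500), down 119.2320 (V=48.6452). Price 35.8387; hedge Δ=-0.1713, bond B=58.5371.
  t=0,j=0: stock 96.0000 → up 132.4800 (V=35.8387), down 86.4000 (V=39.6421). Price 31.7148; hedge Δ=-0.0825, bond B=39.6385.
Root portfolio cost Δ·96+B reproduces V0=31.7148.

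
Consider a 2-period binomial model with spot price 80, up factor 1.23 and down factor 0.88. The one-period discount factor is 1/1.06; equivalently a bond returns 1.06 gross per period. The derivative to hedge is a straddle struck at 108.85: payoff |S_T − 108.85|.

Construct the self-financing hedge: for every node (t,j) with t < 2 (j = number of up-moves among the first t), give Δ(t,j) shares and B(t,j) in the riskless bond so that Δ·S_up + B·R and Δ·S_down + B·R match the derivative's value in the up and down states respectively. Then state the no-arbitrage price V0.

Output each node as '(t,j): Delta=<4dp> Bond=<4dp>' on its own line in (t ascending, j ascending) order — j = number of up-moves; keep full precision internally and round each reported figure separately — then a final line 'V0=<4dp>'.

(0,0): Delta=-0.5778 Bond=68.8375
(1,0): Delta=-1.0000 Bond=102.6887
(1,1): Delta=-0.2926 Bond=44.8981
V0=22.6113

Under the risk-neutral measure, an up-move has probability p* = (R−d)/(u−d) = 0.5143 and values discount at R = 1.06.
Payoff layer (t=2): V(2,0)=46.8980, V(2,1)=22.2580, V(2,2)=12.1820
(1,0): S=70.4000. Δ = (V_up−V_dn)/(S_up−S_dn) = (22.2580−46.8980)/(86.5920−61.9520) = -1.0000. V = [p*·22.2580 + (1−p*)·46.8980]/1.06 = 32.2887. B = V − Δ·S = 102.6887.
(1,1): S=98.4000. Δ = (V_up−V_dn)/(S_up−S_dn) = (12.1820−22.2580)/(121.0320−86.5920) = -0.2926. V = [p*·12.1820 + (1−p*)·22.2580]/1.06 = 16.1095. B = V − Δ·S = 44.8981.
(0,0): S=80.0000. Δ = (V_up−V_dn)/(S_up−S_dn) = (16.1095−32.2887)/(98.4000−70.4000) = -0.5778. V = [p*·16.1095 + (1−p*)·32.2887]/1.06 = 22.6113. B = V − Δ·S = 68.8375.
Check: Δ(0,0)·S0 + B(0,0) = 22.6113 = V0.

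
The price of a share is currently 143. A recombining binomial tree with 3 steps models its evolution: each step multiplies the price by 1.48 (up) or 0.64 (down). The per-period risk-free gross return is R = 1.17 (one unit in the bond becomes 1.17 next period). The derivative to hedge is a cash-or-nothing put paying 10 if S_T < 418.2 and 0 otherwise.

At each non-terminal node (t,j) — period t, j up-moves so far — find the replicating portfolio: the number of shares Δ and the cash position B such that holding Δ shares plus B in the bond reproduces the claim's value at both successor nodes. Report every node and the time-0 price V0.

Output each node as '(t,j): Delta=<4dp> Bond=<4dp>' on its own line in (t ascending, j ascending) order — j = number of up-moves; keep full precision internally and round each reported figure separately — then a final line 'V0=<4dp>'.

(0,0): Delta=-0.0242 Bond=8.1375
(1,0): Delta=0.0000 Bond=7.3051
(1,1): Delta=-0.0303 Bond=10.8169
(2,0): Delta=0.0000 Bond=8.5470
(2,1): Delta=0.0000 Bond=8.5470
(2,2): Delta=-0.0380 Bond=15.0590
V0=4.6754

Since d<R<u, set p* = (R−d)/(u−d) = 0.6310; price each node as the discounted p*-expectation of its children.
Terminal payoffs: V(3,0)=10.0000, V(3,1)=10.0000, V(3,2)=10.0000, V(3,3)=0.0000
  t=2,j=0: stock 58.5728 → up 86.6877 (V=10.0000), down 37.4866 (V=10.0000). Price 8.5470; hedge Δ=0.0000, bond B=8.5470.
  t=2,j=1: stock 135.4496 → up 200.4654 (V=10.0000), down 86.6877 (V=10.0000). Price 8.5470; hedge Δ=0.0000, bond B=8.5470.
  t=2,j=2: stock 313.2272 → up 463.5763 (V=0.0000), down 200.4654 (V=10.0000). Price 3.1543; hedge Δ=-0.0380, bond B=15.0590.
  t=1,j=0: stock 91.5200 → up 135.4496 (V=8.5470), down 58.5728 (V=8.5470). Price 7.3051; hedge Δ=0.0000, bond B=7.3051.
  t=1,j=1: stock 211.6400 → up 313.2272 (V=3.1543), down 135.4496 (V=8.5470). Price 4.3970; hedge Δ=-0.0303, bond B=10.8169.
  t=0,j=0: stock 143.0000 → up 211.6400 (V=4.3970), down 91.5200 (V=7.3051). Price 4.6754; hedge Δ=-0.0242, bond B=8.1375.
Self-financing check: at every node Δ·S+B equals the discounted successor values.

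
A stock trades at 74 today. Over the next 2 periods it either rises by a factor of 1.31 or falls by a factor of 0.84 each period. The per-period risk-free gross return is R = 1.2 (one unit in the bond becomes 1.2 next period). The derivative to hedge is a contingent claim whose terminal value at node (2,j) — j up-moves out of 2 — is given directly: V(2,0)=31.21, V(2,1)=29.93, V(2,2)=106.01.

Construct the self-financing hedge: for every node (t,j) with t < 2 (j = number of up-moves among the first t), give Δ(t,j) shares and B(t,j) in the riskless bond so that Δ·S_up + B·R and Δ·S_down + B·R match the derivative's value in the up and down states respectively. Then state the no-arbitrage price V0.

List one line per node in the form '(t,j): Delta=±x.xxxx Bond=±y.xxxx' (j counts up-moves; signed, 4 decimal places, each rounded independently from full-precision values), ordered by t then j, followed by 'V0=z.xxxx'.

(0,0): Delta=1.3891 Bond=-50.9614
(1,0): Delta=-0.0438 Bond=27.9147
(1,1): Delta=1.6698 Bond=-88.3690
V0=51.8302

Risk-neutral probability p* = (R−d)/(u−d) = (1.2−0.84)/(1.31−0.84) = 0.7660.
Payoff layer (t=2): V(2,0)=31.2100, V(2,1)=29.9300, V(2,2)=106.0100
  t=1,j=0: stock 62.1600 → up 81.4296 (V=29.9300), down 52.2144 (V=31.2100). Price 25.1913; hedge Δ=-0.0438, bond B=27.9147.
  t=1,j=1: stock 96.9400 → up 126.9914 (V=106.0100), down 81.4296 (V=29.9300). Price 73.5034; hedge Δ=1.6698, bond B=-88.3690.
  t=0,j=0: stock 74.0000 → up 96.9400 (V=73.5034), down 62.1600 (V=25.1913). Price 51.8302; hedge Δ=1.3891, bond B=-50.9614.
Each (Δ,B) replicates both successor values, so the strategy is self-financing and V0 is arbitrage-free.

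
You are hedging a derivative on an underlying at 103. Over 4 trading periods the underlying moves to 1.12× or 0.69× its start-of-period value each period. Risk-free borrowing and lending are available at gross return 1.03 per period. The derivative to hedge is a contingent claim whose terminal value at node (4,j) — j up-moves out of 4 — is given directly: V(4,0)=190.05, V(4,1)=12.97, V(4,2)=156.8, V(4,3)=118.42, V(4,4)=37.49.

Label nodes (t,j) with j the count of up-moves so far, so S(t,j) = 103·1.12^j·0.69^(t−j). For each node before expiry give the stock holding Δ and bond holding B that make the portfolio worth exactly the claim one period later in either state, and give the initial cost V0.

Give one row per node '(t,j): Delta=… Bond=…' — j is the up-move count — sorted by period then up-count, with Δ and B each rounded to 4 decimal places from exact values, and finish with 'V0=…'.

(0,0): Delta=-0.8627 Bond=168.9749
(1,0): Delta=0.4890 Bond=77.9801
(1,1): Delta=-1.0831 Bond=199.4728
(2,0): Delta=3.5297 Bond=-68.7942
(2,1): Delta=-0.0069 Bond=119.7908
(2,2): Delta=-1.2586 Bond=228.1334
(3,0): Delta=-12.1707 Bond=460.3899
(3,1): Delta=6.0901 Bond=-211.4825
(3,2): Delta=-1.0012 Bond=212.0257
(3,3): Delta=-1.3006 Bond=241.0528
V0=80.1173

Since d<R<u, set p* = (R−d)/(u−d) = 0.7907; price each node as the discounted p*-expectation of its children.
Payoff layer (t=4): V(4,0)=190.0500, V(4,1)=12.9700, V(4,2)=156.8000, V(4,3)=118.4200, V(4,4)=37.4900
Node (3,0) S=33.8364: V=(p*·12.9700+(1−p*)·190.0500)/1.03=48.5760; Δ=(12.9700−190.0500)/(37.8968−23.3471)=-12.1707; B=V−Δ·S=460.3899
Node (3,1) S=54.9229: V=(p*·156.8000+(1−p*)·12.9700)/1.03=123.0059; Δ=(156.8000−12.9700)/(61.5136−37.8968)=6.0901; B=V−Δ·S=-211.4825
Node (3,2) S=89.1502: V=(p*·118.4200+(1−p*)·156.8000)/1.03=122.7699; Δ=(118.4200−156.8000)/(99.8482−61.5136)=-1.0012; B=V−Δ·S=212.0257
Node (3,3) S=144.7076: V=(p*·37.4900+(1−p*)·118.4200)/1.03=52.8435; Δ=(37.4900−118.4200)/(162.0725−99.8482)=-1.3006; B=V−Δ·S=241.0528
Node (2,0) S=49.0383: V=(p*·123.0059+(1−p*)·48.5760)/1.03=104.2986; Δ=(123.0059−48.5760)/(54.9229−33.8364)=3.5297; B=V−Δ·S=-68.7942
Node (2,1) S=79.5984: V=(p*·122.7699+(1−p*)·123.0059)/1.03=119.2420; Δ=(122.7699−123.0059)/(89.1502−54.9229)=-0.0069; B=V−Δ·S=119.7908
Node (2,2) S=129.2032: V=(p*·52.8435+(1−p*)·122.7699)/1.03=65.5139; Δ=(52.8435−122.7699)/(144.7076−89.1502)=-1.2586; B=V−Δ·S=228.1334
Node (1,0) S=71.0700: V=(p*·119.2420+(1−p*)·104.2986)/1.03=112.7324; Δ=(119.2420−104.2986)/(79.5984−49.0383)=0.4890; B=V−Δ·S=77.9801
Node (1,1) S=115.3600: V=(p*·65.5139+(1−p*)·119.2420)/1.03=74.5236; Δ=(65.5139−119.2420)/(129.2032−79.5984)=-1.0831; B=V−Δ·S=199.4728
Node (0,0) S=103.0000: V=(p*·74.5236+(1−p*)·112.7324)/1.03=80.1173; Δ=(74.5236−112.7324)/(115.3600−71.0700)=-0.8627; B=V−Δ·S=168.9749
Self-financing check: at every node Δ·S+B equals the discounted successor values.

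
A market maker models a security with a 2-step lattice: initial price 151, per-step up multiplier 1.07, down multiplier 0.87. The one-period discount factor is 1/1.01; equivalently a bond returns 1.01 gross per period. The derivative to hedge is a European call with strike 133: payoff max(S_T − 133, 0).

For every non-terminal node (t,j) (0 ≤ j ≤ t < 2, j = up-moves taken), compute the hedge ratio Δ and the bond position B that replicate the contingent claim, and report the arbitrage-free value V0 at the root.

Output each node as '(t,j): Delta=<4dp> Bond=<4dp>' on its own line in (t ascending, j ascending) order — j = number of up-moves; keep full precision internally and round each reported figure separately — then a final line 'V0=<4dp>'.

(0,0): Delta=0.8160 Bond=-100.9445
(1,0): Delta=0.2880 Bond=-32.5858
(1,1): Delta=1.0000 Bond=-131.6832
V0=22.2712

No-arbitrage ⇒ martingale measure with p* = (R−d)/(u−d) = 0.7000.
Terminal values V(2,·): V(2,0)=0.0000, V(2,1)=7.5659, V(2,2)=39.8799
(1,0): S=131.3700. Δ = (V_up−V_dn)/(S_up−S_dn) = (7.5659−0.0000)/(140.5659−114.2919) = 0.2880. V = [p*·7.5659 + (1−p*)·0.0000]/1.01 = 5.2437. B = V − Δ·S = -32.5858.
(1,1): S=161.5700. Δ = (V_up−V_dn)/(S_up−S_dn) = (39.8799−7.5659)/(172.8799−140.5659) = 1.0000. V = [p*·39.8799 + (1−p*)·7.5659]/1.01 = 29.8868. B = V − Δ·S = -131.6832.
(0,0): S=151.0000. Δ = (V_up−V_dn)/(S_up−S_dn) = (29.8868−5.2437)/(161.5700−131.3700) = 0.8160. V = [p*·29.8868 + (1−p*)·5.2437]/1.01 = 22.2712. B = V − Δ·S = -100.9445.
Check: Δ(0,0)·S0 + B(0,0) = 22.2712 = V0.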